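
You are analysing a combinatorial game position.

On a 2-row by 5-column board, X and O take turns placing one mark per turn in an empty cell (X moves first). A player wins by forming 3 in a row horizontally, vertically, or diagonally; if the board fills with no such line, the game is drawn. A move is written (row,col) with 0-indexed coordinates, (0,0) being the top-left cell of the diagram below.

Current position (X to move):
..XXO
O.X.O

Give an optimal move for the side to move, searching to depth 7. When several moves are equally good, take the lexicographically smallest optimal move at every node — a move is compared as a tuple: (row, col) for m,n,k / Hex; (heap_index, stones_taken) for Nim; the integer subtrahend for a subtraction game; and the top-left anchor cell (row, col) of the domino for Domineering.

[..XXO/O.X.O] X move#1: (0,0):+0/X.XXO/O.X.O, (0,1):+1/.XXXO/O.X.O*, (1,1):+1/..XXO/OXX.O, (1,3):+1/..XXO/O.XXO
[.XXXO/O.X.O] end (terminal -1, O#2); searched ..XXO/O.X.O to 7

X's best at [..XXO/O.X.O]: (0,1)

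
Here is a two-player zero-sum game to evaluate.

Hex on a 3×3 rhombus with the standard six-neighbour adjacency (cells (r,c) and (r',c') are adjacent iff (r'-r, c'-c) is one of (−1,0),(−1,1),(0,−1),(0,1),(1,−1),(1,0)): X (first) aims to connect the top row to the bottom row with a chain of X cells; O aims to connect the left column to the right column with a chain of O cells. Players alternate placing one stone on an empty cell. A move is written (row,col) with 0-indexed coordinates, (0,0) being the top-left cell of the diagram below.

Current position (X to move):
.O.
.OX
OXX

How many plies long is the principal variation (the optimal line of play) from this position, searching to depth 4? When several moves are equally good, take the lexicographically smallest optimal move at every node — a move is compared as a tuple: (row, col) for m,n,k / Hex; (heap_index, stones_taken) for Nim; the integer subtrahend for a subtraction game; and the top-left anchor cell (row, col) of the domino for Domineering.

PV length from [.O./.OX/OXX]: 1 ply

[.O./.OX/OXX] X move#1: (0,0):-1/XO./.OX/OXX, (0,2):+1/.OX/.OX/OXX*, (1,0):-1/.O./XOX/OXX
[.OX/.OX/OXX] end (terminal -1, O#2); searched .O./.OX/OXX to 4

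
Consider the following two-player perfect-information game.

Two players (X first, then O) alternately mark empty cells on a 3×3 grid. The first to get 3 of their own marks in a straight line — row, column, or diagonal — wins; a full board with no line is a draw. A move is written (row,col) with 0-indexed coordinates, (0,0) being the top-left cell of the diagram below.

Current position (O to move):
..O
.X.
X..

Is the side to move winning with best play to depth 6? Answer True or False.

O winning at [..O/.X./X..]: False

[..O/.X./X..] O move#1: (0,0):+0/O.O/.X./X..*, (0,1):-1/.OO/.X./X.., (1,0):-1/..O/OX./X.., (1,2):-1/..O/.XO/X.., (2,1):-1/..O/.X./XO., (2,2):+0/..O/.X./X.O
[O.O/.X./X..] X move#2: (0,1):+0/OXO/.X./X..*, (1,0):-1/O.O/XX./X.., (1,2):-1/O.O/.XX/X.., (2,1):-1/O.O/.X./XX., (2,2):-1/O.O/.X./X.X
[OXO/.X./X..] O move#3: (1,0):-1/OXO/OX./X.., (1,2):-1/OXO/.XO/X.., (2,1):+0/OXO/.X./XO.*, (2,2):-1/OXO/.X./X.O
[OXO/.X./XO.] X move#4: (1,0):+0/OXO/XX./XO.*, (1,2):+0/OXO/.XX/XO., (2,2):+0/OXO/.X./XOX
[OXO/XX./XO.] O move#5: (1,2):+0/OXO/XXO/XO.*, (2,2):-1/OXO/XX./XOO
[OXO/XXO/XO.] X move#6: (2,2):+0/OXO/XXO/XOX*
[OXO/XXO/XOX] end (terminal +0, O#7); searched ..O/.X./X.. to 6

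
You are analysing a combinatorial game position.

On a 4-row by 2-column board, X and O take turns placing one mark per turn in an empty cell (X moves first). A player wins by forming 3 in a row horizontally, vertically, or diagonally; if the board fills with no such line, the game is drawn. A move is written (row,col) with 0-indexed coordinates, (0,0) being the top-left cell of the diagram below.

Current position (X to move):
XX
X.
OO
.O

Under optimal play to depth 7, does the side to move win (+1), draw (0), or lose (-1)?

value(XX/X./OO/.O, X) = 0

ply 1, X at XX/X./OO/.O | (1,1)=+0→XX/XX/OO/.O*; (3,0)=-1→XX/X./OO/XO
ply 2, O at XX/XX/OO/.O | (3,0)=+0→XX/XX/OO/OO*
ply 3: XX/XX/OO/OO is terminal +0 (X); from XX/X./OO/.O depth 7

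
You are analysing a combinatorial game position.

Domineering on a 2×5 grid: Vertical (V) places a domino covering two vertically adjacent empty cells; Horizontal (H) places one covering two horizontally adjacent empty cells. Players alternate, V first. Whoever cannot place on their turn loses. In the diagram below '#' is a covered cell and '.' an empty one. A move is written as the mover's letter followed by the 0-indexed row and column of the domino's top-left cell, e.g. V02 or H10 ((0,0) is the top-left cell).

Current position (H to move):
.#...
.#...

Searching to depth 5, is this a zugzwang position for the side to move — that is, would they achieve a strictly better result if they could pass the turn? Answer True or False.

ply 1, H at .#.../.#... | H02=-1→.###./.#...*; H03=-1→.#.##/.#...; H12=-1→.#.../.###.; H13=-1→.#.../.#.##
ply 2, V at .###./.#... | V00=-1→####./##...; V04=+1→.####/.#..#*
ply 3, H at .####/.#..# | H12=-1→.####/.####*
ply 4, V at .####/.#### | V00=+1→#####/#####*
ply 5: #####/##### is terminal -1 (H); from .#.../.#... depth 5
suppose H passes — search the same position with V to move:
pass> ply 1, V at .#.../.#... | V00=-1→##.../##...; V02=-1→.##../.##..; V03=+1→.#.#./.#.#.*; V04=-1→.#..#/.#..#
pass> ply 2: .#.#./.#.#. is terminal -1 (H); from .#.../.#... depth 5
for H: play -1, pass -1

zugzwang(.#.../.#..., H) = False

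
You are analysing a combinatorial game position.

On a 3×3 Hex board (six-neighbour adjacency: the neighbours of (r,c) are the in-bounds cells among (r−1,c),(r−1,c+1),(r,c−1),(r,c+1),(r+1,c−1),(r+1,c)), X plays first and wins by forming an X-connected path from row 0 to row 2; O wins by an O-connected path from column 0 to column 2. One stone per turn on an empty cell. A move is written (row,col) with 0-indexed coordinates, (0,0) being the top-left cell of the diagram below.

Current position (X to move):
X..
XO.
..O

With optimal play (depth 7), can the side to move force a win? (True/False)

p1 X@[X../XO./..O]: (0,1)[XX./XO./..O]-1 (0,2)[X.X/XO./..O]-1 (1,2)[X../XOX/..O]-1 (2,0)[X../XO./X.O]+1* (2,1)[X../XO./.XO]-1
p2 O@[X../XO./X.O] terminal -1; root [X../XO./..O] d7

X winning at [X../XO./..O]: True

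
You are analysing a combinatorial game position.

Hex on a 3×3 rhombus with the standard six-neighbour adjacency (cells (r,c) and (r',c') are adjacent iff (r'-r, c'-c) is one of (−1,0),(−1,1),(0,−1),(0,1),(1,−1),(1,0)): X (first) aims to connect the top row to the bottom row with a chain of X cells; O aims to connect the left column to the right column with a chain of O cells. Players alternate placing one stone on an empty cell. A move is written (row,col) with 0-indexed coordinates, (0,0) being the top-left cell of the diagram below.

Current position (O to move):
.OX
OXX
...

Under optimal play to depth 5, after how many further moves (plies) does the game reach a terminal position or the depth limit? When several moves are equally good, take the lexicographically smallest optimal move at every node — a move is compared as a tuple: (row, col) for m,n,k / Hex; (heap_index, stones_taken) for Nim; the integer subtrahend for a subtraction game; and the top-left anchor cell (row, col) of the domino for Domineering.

p1 O@[.OX/OXX/...]: (0,0)[OOX/OXX/...]-1* (2,0)[.OX/OXX/O..]-1 (2,1)[.OX/OXX/.O.]-1 (2,2)[.OX/OXX/..O]-1
p2 X@[OOX/OXX/...]: (2,0)[OOX/OXX/X..]+1* (2,1)[OOX/OXX/.X.]+1 (2,2)[OOX/OXX/..X]+1
p3 O@[OOX/OXX/X..] terminal -1; root [.OX/OXX/...] d5

PV length from [.OX/OXX/...]: 2 plies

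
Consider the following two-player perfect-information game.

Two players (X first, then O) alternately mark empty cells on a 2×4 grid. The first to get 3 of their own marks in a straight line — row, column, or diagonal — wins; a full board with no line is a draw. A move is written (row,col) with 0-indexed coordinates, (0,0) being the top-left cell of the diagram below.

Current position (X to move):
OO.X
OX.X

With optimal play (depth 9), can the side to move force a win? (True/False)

X winning at [OO.X/OX.X]: True

p1 X@[OO.X/OX.X]: (0,2)[OOXX/OX.X]+0 (1,2)[OO.X/OXXX]+1*
p2 O@[OO.X/OXXX] terminal -1; root [OO.X/OX.X] d9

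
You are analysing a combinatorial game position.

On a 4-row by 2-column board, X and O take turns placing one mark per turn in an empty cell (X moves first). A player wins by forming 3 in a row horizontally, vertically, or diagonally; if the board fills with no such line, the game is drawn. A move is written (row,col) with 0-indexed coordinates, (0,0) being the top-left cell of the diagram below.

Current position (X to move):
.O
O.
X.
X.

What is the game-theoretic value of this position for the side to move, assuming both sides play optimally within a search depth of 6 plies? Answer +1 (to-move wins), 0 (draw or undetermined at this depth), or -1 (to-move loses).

ply 1, X at .O/O./X./X. | (0,0)=+0→XO/O./X./X.*; (1,1)=+0→.O/OX/X./X.; (2,1)=+0→.O/O./XX/X.; (3,1)=+0→.O/O./X./XX
ply 2, O at XO/O./X./X. | (1,1)=+0→XO/OO/X./X.*; (2,1)=+0→XO/O./XO/X.; (3,1)=+0→XO/O./X./XO
ply 3, X at XO/OO/X./X. | (2,1)=+0→XO/OO/XX/X.*; (3,1)=-1→XO/OO/X./XX
ply 4, O at XO/OO/XX/X. | (3,1)=+0→XO/OO/XX/XO*
ply 5: XO/OO/XX/XO is terminal +0 (X); from .O/O./X./X. depth 6

value(.O/O./X./X., X) = 0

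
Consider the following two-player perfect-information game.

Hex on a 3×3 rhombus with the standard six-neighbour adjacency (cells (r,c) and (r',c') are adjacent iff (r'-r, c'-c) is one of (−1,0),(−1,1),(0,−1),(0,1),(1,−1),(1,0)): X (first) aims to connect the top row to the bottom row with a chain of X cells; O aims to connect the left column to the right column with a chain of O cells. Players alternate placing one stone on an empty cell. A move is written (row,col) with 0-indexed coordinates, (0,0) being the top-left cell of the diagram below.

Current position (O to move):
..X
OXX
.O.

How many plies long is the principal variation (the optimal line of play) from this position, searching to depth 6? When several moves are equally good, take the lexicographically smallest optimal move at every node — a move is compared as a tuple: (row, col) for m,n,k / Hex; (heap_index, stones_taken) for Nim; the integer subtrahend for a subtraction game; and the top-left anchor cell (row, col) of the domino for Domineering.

ply 1, O at ..X/OXX/.O. | (0,0)=-1→O.X/OXX/.O.*; (0,1)=-1→.OX/OXX/.O.; (2,0)=-1→..X/OXX/OO.; (2,2)=-1→..X/OXX/.OO
ply 2, X at O.X/OXX/.O. | (0,1)=+1→OXX/OXX/.O.*; (2,0)=+1→O.X/OXX/XO.; (2,2)=+1→O.X/OXX/.OX
ply 3, O at OXX/OXX/.O. | (2,0)=-1→OXX/OXX/OO.*; (2,2)=-1→OXX/OXX/.OO
ply 4, X at OXX/OXX/OO. | (2,2)=+1→OXX/OXX/OOX*
ply 5: OXX/OXX/OOX is terminal -1 (O); from ..X/OXX/.O. depth 6

PV length from [..X/OXX/.O.]: 4 plies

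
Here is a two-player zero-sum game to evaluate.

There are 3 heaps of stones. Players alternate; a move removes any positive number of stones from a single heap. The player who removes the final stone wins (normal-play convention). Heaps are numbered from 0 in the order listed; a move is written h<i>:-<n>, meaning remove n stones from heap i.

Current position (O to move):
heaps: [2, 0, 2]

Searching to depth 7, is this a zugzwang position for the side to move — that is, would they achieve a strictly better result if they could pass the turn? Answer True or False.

zugzwang((2,0,2), O) = True

[(2,0,2)] O move#1: h0:-1:-1/(1,0,2)*, h0:-2:-1/(0,0,2), h2:-1:-1/(2,0,1), h2:-2:-1/(2,0,0)
[(1,0,2)] X move#2: h0:-1:-1/(0,0,2), h2:-1:+1/(1,0,1)*, h2:-2:-1/(1,0,0)
[(1,0,1)] O move#3: h0:-1:-1/(0,0,1)*, h2:-1:-1/(1,0,0)
[(0,0,1)] X move#4: h2:-1:+1/(0,0,0)*
[(0,0,0)] end (terminal -1, O#5); searched (2,0,2) to 7
suppose O passes — search the same position with X to move:
pass> [(2,0,2)] X move#1: h0:-1:-1/(1,0,2)*, h0:-2:-1/(0,0,2), h2:-1:-1/(2,0,1), h2:-2:-1/(2,0,0)
pass> [(1,0,2)] O move#2: h0:-1:-1/(0,0,2), h2:-1:+1/(1,0,1)*, h2:-2:-1/(1,0,0)
pass> [(1,0,1)] X move#3: h0:-1:-1/(0,0,1)*, h2:-1:-1/(1,0,0)
pass> [(0,0,1)] O move#4: h2:-1:+1/(0,0,0)*
pass> [(0,0,0)] end (terminal -1, X#5); searched (2,0,2) to 7
for O: play -1, pass +1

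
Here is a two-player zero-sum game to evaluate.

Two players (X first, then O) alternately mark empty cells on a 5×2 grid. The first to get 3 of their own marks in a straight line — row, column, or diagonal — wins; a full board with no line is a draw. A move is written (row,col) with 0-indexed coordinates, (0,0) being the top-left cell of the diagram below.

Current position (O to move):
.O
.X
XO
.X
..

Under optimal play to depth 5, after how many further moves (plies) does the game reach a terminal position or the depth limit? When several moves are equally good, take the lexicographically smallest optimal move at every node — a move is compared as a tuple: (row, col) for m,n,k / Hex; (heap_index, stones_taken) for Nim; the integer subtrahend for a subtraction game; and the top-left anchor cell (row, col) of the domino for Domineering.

PV length from [.O/.X/XO/.X/..]: 5 plies

p1 O@[.O/.X/XO/.X/..]: (0,0)[OO/.X/XO/.X/..]-1 (1,0)[.O/OX/XO/.X/..]+0* (3,0)[.O/.X/XO/OX/..]+0 (4,0)[.O/.X/XO/.X/O.]-1 (4,1)[.O/.X/XO/.X/.O]-1
p2 X@[.O/OX/XO/.X/..]: (0,0)[XO/OX/XO/.X/..]+0* (3,0)[.O/OX/XO/XX/..]+0 (4,0)[.O/OX/XO/.X/X.]+0 (4,1)[.O/OX/XO/.X/.X]+0
p3 O@[XO/OX/XO/.X/..]: (3,0)[XO/OX/XO/OX/..]+0* (4,0)[XO/OX/XO/.X/O.]+0 (4,1)[XO/OX/XO/.X/.O]+0
p4 X@[XO/OX/XO/OX/..]: (4,0)[XO/OX/XO/OX/X.]+0* (4,1)[XO/OX/XO/OX/.X]+0
p5 O@[XO/OX/XO/OX/X.]: (4,1)[XO/OX/XO/OX/XO]+0*
p6 X@[XO/OX/XO/OX/XO] terminal +0; root [.O/.X/XO/.X/..] d5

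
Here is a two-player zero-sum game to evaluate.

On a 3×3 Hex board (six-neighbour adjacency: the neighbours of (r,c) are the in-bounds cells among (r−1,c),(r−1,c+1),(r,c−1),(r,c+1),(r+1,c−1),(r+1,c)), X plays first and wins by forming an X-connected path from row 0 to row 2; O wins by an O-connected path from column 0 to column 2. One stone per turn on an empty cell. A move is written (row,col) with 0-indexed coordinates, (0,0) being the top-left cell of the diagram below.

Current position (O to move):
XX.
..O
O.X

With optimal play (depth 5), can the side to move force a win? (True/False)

ply 1, O at XX./..O/O.X | (0,2)=+1→XXO/..O/O.X*; (1,0)=+1→XX./O.O/O.X; (1,1)=+1→XX./.OO/O.X; (2,1)=+1→XX./..O/OOX
ply 2, X at XXO/..O/O.X | (1,0)=-1→XXO/X.O/O.X*; (1,1)=-1→XXO/.XO/O.X; (2,1)=-1→XXO/..O/OXX
ply 3, O at XXO/X.O/O.X | (1,1)=+1→XXO/XOO/O.X*; (2,1)=+1→XXO/X.O/OOX
ply 4: XXO/XOO/O.X is terminal -1 (X); from XX./..O/O.X depth 5

O winning at [XX./..O/O.X]: True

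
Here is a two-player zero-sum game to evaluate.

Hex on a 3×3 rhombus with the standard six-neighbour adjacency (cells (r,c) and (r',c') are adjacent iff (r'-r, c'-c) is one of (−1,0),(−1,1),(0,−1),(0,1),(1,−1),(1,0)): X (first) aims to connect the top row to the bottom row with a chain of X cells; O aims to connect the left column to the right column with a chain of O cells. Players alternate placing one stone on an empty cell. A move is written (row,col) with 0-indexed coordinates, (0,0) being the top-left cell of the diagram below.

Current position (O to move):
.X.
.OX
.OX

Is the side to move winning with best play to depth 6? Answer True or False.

O winning at [.X./.OX/.OX]: True

ply 1, O at .X./.OX/.OX | (0,0)=-1→OX./.OX/.OX; (0,2)=+1→.XO/.OX/.OX*; (1,0)=-1→.X./OOX/.OX; (2,0)=-1→.X./.OX/OOX
ply 2, X at .XO/.OX/.OX | (0,0)=-1→XXO/.OX/.OX*; (1,0)=-1→.XO/XOX/.OX; (2,0)=-1→.XO/.OX/XOX
ply 3, O at XXO/.OX/.OX | (1,0)=+1→XXO/OOX/.OX*; (2,0)=+1→XXO/.OX/OOX
ply 4: XXO/OOX/.OX is terminal -1 (X); from .X./.OX/.OX depth 6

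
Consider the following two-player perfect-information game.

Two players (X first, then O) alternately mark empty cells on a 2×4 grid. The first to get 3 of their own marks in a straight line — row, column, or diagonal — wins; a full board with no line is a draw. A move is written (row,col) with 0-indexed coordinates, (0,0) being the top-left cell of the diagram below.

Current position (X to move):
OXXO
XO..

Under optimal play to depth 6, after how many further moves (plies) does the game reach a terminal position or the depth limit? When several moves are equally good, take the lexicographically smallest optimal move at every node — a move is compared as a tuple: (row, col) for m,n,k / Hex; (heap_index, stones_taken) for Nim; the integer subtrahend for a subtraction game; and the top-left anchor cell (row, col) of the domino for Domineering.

PV length from [OXXO/XO..]: 2 plies

[OXXO/XO..] X move#1: (1,2):+0/OXXO/XOX.*, (1,3):+0/OXXO/XO.X
[OXXO/XOX.] O move#2: (1,3):+0/OXXO/XOXO*
[OXXO/XOXO] end (terminal +0, X#3); searched OXXO/XO.. to 6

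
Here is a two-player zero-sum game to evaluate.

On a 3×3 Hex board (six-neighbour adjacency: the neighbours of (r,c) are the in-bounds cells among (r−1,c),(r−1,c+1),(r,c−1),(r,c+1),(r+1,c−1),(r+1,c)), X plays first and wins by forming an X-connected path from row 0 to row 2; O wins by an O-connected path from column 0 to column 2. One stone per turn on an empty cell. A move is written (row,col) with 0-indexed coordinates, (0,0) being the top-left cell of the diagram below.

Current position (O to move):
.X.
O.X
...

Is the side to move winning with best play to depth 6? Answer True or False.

O winning at [.X./O.X/...]: False

[.X./O.X/...] O move#1: (0,0):-1/OX./O.X/...*, (0,2):-1/.XO/O.X/..., (1,1):-1/.X./OOX/..., (2,0):-1/.X./O.X/O.., (2,1):-1/.X./O.X/.O., (2,2):-1/.X./O.X/..O
[OX./O.X/...] X move#2: (0,2):+1/OXX/O.X/...*, (1,1):+1/OX./OXX/..., (2,0):+1/OX./O.X/X.., (2,1):+1/OX./O.X/.X., (2,2):+1/OX./O.X/..X
[OXX/O.X/...] O move#3: (1,1):-1/OXX/OOX/...*, (2,0):-1/OXX/O.X/O.., (2,1):-1/OXX/O.X/.O., (2,2):-1/OXX/O.X/..O
[OXX/OOX/...] X move#4: (2,0):+1/OXX/OOX/X..*, (2,1):+1/OXX/OOX/.X., (2,2):+1/OXX/OOX/..X
[OXX/OOX/X..] O move#5: (2,1):-1/OXX/OOX/XO.*, (2,2):-1/OXX/OOX/X.O
[OXX/OOX/XO.] X move#6: (2,2):+1/OXX/OOX/XOX*
[OXX/OOX/XOX] end (terminal -1, O#7); searched .X./O.X/... to 6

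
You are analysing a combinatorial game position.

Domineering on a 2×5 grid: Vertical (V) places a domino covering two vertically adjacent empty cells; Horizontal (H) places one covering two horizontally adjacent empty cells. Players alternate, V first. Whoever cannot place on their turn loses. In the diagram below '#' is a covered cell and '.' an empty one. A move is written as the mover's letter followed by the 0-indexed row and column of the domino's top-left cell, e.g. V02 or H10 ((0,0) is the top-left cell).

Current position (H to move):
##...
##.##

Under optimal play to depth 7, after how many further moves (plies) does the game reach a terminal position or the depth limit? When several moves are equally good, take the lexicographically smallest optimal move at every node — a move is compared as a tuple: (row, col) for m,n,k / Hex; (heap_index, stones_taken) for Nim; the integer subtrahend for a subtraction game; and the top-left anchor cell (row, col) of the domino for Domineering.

PV length from [##.../##.##]: 1 ply

[##.../##.##] H move#1: H02:+1/####./##.##*, H03:-1/##.##/##.##
[####./##.##] end (terminal -1, V#2); searched ##.../##.## to 7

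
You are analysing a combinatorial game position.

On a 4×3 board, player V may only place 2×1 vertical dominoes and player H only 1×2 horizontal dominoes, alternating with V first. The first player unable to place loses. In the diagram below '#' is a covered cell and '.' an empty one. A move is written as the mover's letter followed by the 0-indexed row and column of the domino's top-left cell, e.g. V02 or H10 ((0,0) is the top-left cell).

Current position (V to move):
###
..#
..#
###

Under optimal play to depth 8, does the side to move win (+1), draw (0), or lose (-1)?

[###/..#/..#/###] V move#1: V10:+1/###/#.#/#.#/###*, V11:+1/###/.##/.##/###
[###/#.#/#.#/###] end (terminal -1, H#2); searched ###/..#/..#/### to 8

value(###/..#/..#/###, V) = +1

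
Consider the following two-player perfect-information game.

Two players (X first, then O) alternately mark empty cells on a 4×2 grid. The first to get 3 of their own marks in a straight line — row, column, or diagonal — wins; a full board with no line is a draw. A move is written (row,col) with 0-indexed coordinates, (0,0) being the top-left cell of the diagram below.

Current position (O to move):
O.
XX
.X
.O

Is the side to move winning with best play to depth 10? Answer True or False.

O winning at [O./XX/.X/.O]: False

ply 1, O at O./XX/.X/.O | (0,1)=+0→OO/XX/.X/.O*; (2,0)=-1→O./XX/OX/.O; (3,0)=-1→O./XX/.X/OO
ply 2, X at OO/XX/.X/.O | (2,0)=+0→OO/XX/XX/.O*; (3,0)=+0→OO/XX/.X/XO
ply 3, O at OO/XX/XX/.O | (3,0)=+0→OO/XX/XX/OO*
ply 4: OO/XX/XX/OO is terminal +0 (X); from O./XX/.X/.O depth 10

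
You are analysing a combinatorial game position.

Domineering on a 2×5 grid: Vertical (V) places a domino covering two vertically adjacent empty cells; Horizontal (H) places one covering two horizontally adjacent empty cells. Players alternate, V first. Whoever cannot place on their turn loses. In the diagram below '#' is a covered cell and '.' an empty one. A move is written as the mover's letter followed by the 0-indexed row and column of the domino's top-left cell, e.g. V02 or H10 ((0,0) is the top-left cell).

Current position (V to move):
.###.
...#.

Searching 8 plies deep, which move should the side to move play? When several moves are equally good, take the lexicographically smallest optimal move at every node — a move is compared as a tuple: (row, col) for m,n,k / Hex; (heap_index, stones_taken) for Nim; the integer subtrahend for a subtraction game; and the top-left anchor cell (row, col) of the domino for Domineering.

ply 1, V at .###./...#. | V00=+1→####./#..#.*; V04=-1→.####/...##
ply 2, H at ####./#..#. | H11=-1→####./####.*
ply 3, V at ####./####. | V04=+1→#####/#####*
ply 4: #####/##### is terminal -1 (H); from .###./...#. depth 8

V's best at [.###./...#.]: V00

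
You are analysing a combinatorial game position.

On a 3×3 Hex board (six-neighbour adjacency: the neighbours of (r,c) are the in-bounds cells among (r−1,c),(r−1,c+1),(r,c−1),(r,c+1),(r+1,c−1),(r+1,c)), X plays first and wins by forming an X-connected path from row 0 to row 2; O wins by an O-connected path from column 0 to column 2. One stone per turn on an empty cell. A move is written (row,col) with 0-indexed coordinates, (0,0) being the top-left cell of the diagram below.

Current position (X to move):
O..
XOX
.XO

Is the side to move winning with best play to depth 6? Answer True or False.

p1 X@[O../XOX/.XO]: (0,1)[OX./XOX/.XO]+1* (0,2)[O.X/XOX/.XO]+1 (2,0)[O../XOX/XXO]+1
p2 O@[OX./XOX/.XO]: (0,2)[OXO/XOX/.XO]-1* (2,0)[OX./XOX/OXO]-1
p3 X@[OXO/XOX/.XO]: (2,0)[OXO/XOX/XXO]+1*
p4 O@[OXO/XOX/XXO] terminal -1; root [O../XOX/.XO] d6

X winning at [O../XOX/.XO]: True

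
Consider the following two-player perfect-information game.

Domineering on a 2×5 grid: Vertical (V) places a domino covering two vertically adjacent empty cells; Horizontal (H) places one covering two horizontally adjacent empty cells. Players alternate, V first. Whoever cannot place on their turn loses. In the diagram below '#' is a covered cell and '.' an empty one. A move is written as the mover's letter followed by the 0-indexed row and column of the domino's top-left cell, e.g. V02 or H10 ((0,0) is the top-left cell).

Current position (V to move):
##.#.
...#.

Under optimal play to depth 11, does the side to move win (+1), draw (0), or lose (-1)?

value(##.#./...#., V) = +1

[##.#./...#.] V move#1: V02:+1/####./..##.*, V04:-1/##.##/...##
[####./..##.] H move#2: H10:-1/####./####.*
[####./####.] V move#3: V04:+1/#####/#####*
[#####/#####] end (terminal -1, H#4); searched ##.#./...#. to 11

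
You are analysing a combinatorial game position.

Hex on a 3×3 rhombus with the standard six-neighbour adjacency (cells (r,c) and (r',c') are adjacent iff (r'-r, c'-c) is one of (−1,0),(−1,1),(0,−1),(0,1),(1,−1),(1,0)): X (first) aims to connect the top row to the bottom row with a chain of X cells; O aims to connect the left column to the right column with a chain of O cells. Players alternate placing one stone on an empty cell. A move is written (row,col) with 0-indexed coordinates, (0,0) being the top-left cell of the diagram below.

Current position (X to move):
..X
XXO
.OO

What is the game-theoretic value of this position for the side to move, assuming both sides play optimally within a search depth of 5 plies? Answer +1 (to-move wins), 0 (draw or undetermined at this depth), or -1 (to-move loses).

value(..X/XXO/.OO, X) = +1

ply 1, X at ..X/XXO/.OO | (0,0)=-1→X.X/XXO/.OO; (0,1)=-1→.XX/XXO/.OO; (2,0)=+1→..X/XXO/XOO*
ply 2: ..X/XXO/XOO is terminal -1 (O); from ..X/XXO/.OO depth 5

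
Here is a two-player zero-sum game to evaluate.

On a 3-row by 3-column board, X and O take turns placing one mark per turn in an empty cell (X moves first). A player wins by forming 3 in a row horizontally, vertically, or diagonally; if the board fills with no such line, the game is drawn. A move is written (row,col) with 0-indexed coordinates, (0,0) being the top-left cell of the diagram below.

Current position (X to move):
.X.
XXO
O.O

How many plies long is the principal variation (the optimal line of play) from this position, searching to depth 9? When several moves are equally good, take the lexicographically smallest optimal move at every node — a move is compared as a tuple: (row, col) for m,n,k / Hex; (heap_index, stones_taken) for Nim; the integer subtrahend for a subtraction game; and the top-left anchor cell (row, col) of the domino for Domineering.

PV length from [.X./XXO/O.O]: 1 ply

p1 X@[.X./XXO/O.O]: (0,0)[XX./XXO/O.O]-1 (0,2)[.XX/XXO/O.O]-1 (2,1)[.X./XXO/OXO]+1*
p2 O@[.X./XXO/OXO] terminal -1; root [.X./XXO/O.O] d9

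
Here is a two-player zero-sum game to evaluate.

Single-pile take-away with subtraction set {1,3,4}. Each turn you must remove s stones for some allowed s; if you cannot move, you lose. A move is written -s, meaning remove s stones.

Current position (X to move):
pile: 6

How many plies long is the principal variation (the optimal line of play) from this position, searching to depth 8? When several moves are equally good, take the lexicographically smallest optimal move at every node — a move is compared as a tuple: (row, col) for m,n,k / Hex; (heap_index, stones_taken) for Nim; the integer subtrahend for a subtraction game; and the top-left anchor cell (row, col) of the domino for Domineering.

ply 1, X at 6 | -1=-1→5; -3=-1→3; -4=+1→2*
ply 2, O at 2 | -1=-1→1*
ply 3, X at 1 | -1=+1→0*
ply 4: 0 is terminal -1 (O); from 6 depth 8

PV length from [6]: 3 plies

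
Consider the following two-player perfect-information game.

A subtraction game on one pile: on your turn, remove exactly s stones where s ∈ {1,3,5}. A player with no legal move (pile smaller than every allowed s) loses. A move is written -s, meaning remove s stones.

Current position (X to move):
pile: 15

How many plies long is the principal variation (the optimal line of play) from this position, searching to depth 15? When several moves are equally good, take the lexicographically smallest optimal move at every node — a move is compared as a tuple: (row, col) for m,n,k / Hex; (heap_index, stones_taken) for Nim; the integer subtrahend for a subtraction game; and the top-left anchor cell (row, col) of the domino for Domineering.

ply 1, X at 15 | -1=+1→14*; -3=+1→12; -5=+1→10
ply 2, O at 14 | -1=-1→13*; -3=-1→11; -5=-1→9
ply 3, X at 13 | -1=+1→12*; -3=+1→10; -5=+1→8
ply 4, O at 12 | -1=-1→11*; -3=-1→9; -5=-1→7
ply 5, X at 11 | -1=+1→10*; -3=+1→8; -5=+1→6
ply 6, O at 10 | -1=-1→9*; -3=-1→7; -5=-1→5
ply 7, X at 9 | -1=+1→8*; -3=+1→6; -5=+1→4
ply 8, O at 8 | -1=-1→7*; -3=-1→5; -5=-1→3
ply 9, X at 7 | -1=+1→6*; -3=+1→4; -5=+1→2
ply 10, O at 6 | -1=-1→5*; -3=-1→3; -5=-1→1
ply 11, X at 5 | -1=+1→4*; -3=+1→2; -5=+1→0
ply 12, O at 4 | -1=-1→3*; -3=-1→1
ply 13, X at 3 | -1=+1→2*; -3=+1→0
ply 14, O at 2 | -1=-1→1*
ply 15, X at 1 | -1=+1→0*
ply 16: 0 is terminal -1 (O); from 15 depth 15

PV length from [15]: 15 plies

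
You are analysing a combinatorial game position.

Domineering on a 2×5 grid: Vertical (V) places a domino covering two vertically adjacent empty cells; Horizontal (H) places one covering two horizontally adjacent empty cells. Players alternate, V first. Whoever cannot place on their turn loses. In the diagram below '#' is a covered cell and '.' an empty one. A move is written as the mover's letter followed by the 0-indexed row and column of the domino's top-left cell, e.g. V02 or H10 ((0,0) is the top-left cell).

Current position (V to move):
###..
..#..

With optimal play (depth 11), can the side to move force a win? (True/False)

V winning at [###../..#..]: True

ply 1, V at ###../..#.. | V03=+1→####./..##.*; V04=+1→###.#/..#.#
ply 2, H at ####./..##. | H10=-1→####./####.*
ply 3, V at ####./####. | V04=+1→#####/#####*
ply 4: #####/##### is terminal -1 (H); from ###../..#.. depth 11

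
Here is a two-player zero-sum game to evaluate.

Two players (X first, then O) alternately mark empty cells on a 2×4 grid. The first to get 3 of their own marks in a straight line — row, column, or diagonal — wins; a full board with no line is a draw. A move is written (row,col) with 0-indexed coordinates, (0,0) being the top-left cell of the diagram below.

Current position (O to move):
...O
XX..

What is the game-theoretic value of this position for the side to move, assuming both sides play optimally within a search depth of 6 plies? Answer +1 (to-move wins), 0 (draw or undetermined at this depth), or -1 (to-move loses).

value(...O/XX.., O) = 0

[...O/XX..] O move#1: (0,0):-1/O..O/XX.., (0,1):-1/.O.O/XX.., (0,2):-1/..OO/XX.., (1,2):+0/...O/XXO.*, (1,3):-1/...O/XX.O
[...O/XXO.] X move#2: (0,0):+0/X..O/XXO.*, (0,1):+0/.X.O/XXO., (0,2):+0/..XO/XXO., (1,3):+0/...O/XXOX
[X..O/XXO.] O move#3: (0,1):+0/XO.O/XXO.*, (0,2):+0/X.OO/XXO., (1,3):+0/X..O/XXOO
[XO.O/XXO.] X move#4: (0,2):+0/XOXO/XXO.*, (1,3):-1/XO.O/XXOX
[XOXO/XXO.] O move#5: (1,3):+0/XOXO/XXOO*
[XOXO/XXOO] end (terminal +0, X#6); searched ...O/XX.. to 6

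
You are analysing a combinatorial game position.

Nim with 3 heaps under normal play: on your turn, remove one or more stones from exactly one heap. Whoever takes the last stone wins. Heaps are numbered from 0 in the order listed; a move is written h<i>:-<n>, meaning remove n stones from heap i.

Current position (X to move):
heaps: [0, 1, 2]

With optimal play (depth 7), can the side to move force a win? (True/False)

X winning at [(0,1,2)]: True

p1 X@[(0,1,2)]: h1:-1[(0,0,2)]-1 h2:-1[(0,1,1)]+1* h2:-2[(0,1,0)]-1
p2 O@[(0,1,1)]: h1:-1[(0,0,1)]-1* h2:-1[(0,1,0)]-1
p3 X@[(0,0,1)]: h2:-1[(0,0,0)]+1*
p4 O@[(0,0,0)] terminal -1; root [(0,1,2)] d7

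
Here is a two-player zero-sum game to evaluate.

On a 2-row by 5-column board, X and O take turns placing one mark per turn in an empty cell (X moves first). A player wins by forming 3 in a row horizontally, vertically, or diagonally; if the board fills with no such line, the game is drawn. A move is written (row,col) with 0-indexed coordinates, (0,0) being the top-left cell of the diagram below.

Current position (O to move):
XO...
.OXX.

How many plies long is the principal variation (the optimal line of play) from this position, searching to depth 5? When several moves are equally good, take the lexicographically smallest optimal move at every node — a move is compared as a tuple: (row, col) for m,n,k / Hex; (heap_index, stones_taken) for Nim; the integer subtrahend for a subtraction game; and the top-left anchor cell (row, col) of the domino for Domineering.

PV length from [XO.../.OXX.]: 5 plies

p1 O@[XO.../.OXX.]: (0,2)[XOO../.OXX.]-1 (0,3)[XO.O./.OXX.]-1 (0,4)[XO..O/.OXX.]-1 (1,0)[XO.../OOXX.]-1 (1,4)[XO.../.OXXO]+0*
p2 X@[XO.../.OXXO]: (0,2)[XOX../.OXXO]+0* (0,3)[XO.X./.OXXO]+0 (0,4)[XO..X/.OXXO]+0 (1,0)[XO.../XOXXO]+0
p3 O@[XOX../.OXXO]: (0,3)[XOXO./.OXXO]+0* (0,4)[XOX.O/.OXXO]+0 (1,0)[XOX../OOXXO]+0
p4 X@[XOXO./.OXXO]: (0,4)[XOXOX/.OXXO]+0* (1,0)[XOXO./XOXXO]+0
p5 O@[XOXOX/.OXXO]: (1,0)[XOXOX/OOXXO]+0*
p6 X@[XOXOX/OOXXO] terminal +0; root [XO.../.OXX.] d5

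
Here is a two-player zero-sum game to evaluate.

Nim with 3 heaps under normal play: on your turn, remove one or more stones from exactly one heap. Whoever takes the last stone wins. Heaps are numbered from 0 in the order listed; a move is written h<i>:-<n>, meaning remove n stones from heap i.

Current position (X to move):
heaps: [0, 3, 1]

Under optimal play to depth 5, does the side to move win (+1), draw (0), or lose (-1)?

p1 X@[(0,3,1)]: h1:-1[(0,2,1)]-1 h1:-2[(0,1,1)]+1* h1:-3[(0,0,1)]-1 h2:-1[(0,3,0)]-1
p2 O@[(0,1,1)]: h1:-1[(0,0,1)]-1* h2:-1[(0,1,0)]-1
p3 X@[(0,0,1)]: h2:-1[(0,0,0)]+1*
p4 O@[(0,0,0)] terminal -1; root [(0,3,1)] d5

value((0,3,1), X) = +1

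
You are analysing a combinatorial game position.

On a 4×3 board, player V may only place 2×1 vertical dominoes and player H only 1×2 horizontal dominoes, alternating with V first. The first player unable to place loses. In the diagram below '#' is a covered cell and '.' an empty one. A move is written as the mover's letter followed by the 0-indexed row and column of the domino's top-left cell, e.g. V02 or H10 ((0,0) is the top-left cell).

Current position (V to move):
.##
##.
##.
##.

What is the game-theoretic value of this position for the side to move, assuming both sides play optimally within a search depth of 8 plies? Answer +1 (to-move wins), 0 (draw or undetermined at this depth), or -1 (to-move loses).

value(.##/##./##./##., V) = +1

p1 V@[.##/##./##./##.]: V12[.##/###/###/##.]+1* V22[.##/##./###/###]+1
p2 H@[.##/###/###/##.] terminal -1; root [.##/##./##./##.] d8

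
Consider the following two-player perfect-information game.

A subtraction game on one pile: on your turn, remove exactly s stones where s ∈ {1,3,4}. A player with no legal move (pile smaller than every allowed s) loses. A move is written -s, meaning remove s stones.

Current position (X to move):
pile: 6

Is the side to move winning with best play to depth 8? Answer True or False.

X winning at [6]: True

ply 1, X at 6 | -1=-1→5; -3=-1→3; -4=+1→2*
ply 2, O at 2 | -1=-1→1*
ply 3, X at 1 | -1=+1→0*
ply 4: 0 is terminal -1 (O); from 6 depth 8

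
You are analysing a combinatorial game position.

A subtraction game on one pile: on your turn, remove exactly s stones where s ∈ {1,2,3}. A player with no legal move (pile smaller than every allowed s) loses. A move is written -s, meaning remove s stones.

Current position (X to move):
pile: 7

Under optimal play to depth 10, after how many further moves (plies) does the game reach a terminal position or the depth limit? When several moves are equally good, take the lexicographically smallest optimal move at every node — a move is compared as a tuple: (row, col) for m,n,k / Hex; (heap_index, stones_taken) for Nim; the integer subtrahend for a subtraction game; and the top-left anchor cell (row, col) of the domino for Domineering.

ply 1, X at 7 | -1=-1→6; -2=-1→5; -3=+1→4*
ply 2, O at 4 | -1=-1→3*; -2=-1→2; -3=-1→1
ply 3, X at 3 | -1=-1→2; -2=-1→1; -3=+1→0*
ply 4: 0 is terminal -1 (O); from 7 depth 10

PV length from [7]: 3 plies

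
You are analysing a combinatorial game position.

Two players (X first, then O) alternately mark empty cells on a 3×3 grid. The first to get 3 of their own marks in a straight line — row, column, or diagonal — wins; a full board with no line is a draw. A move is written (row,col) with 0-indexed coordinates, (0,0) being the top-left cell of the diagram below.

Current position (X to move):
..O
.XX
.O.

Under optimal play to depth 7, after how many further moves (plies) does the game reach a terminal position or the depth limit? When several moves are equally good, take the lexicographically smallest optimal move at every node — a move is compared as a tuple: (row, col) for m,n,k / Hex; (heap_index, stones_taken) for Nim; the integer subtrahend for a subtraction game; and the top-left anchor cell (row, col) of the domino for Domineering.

PV length from [..O/.XX/.O.]: 3 plies

ply 1, X at ..O/.XX/.O. | (0,0)=+1→X.O/.XX/.O.*; (0,1)=+0→.XO/.XX/.O.; (1,0)=+1→..O/XXX/.O.; (2,0)=+0→..O/.XX/XO.; (2,2)=+1→..O/.XX/.OX
ply 2, O at X.O/.XX/.O. | (0,1)=-1→XOO/.XX/.O.*; (1,0)=-1→X.O/OXX/.O.; (2,0)=-1→X.O/.XX/OO.; (2,2)=-1→X.O/.XX/.OO
ply 3, X at XOO/.XX/.O. | (1,0)=+1→XOO/XXX/.O.*; (2,0)=+1→XOO/.XX/XO.; (2,2)=+1→XOO/.XX/.OX
ply 4: XOO/XXX/.O. is terminal -1 (O); from ..O/.XX/.O. depth 7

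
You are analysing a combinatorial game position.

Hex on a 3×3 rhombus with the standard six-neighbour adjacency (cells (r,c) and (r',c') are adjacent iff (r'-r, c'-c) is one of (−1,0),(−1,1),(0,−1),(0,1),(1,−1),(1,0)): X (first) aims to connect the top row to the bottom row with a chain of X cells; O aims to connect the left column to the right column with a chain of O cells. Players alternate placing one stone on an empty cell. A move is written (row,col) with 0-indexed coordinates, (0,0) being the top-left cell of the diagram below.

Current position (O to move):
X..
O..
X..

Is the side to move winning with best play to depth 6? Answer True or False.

O winning at [X../O../X..]: True

[X../O../X..] O move#1: (0,1):-1/XO./O../X.., (0,2):+1/X.O/O../X..*, (1,1):+1/X../OO./X.., (1,2):-1/X../O.O/X.., (2,1):-1/X../O../XO., (2,2):-1/X../O../X.O
[X.O/O../X..] X move#2: (0,1):-1/XXO/O../X..*, (1,1):-1/X.O/OX./X.., (1,2):-1/X.O/O.X/X.., (2,1):-1/X.O/O../XX., (2,2):-1/X.O/O../X.X
[XXO/O../X..] O move#3: (1,1):+1/XXO/OO./X..*, (1,2):-1/XXO/O.O/X.., (2,1):-1/XXO/O../XO., (2,2):-1/XXO/O../X.O
[XXO/OO./X..] end (terminal -1, X#4); searched X../O../X.. to 6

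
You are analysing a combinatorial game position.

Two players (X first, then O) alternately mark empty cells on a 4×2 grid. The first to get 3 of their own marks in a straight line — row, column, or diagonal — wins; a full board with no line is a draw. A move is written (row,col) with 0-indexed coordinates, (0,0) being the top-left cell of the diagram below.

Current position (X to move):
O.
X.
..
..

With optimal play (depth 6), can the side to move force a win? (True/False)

X winning at [O./X./../..]: False

[O./X./../..] X move#1: (0,1):+0/OX/X./../..*, (1,1):+0/O./XX/../.., (2,0):+0/O./X./X./.., (2,1):+0/O./X./.X/.., (3,0):+0/O./X./../X., (3,1):+0/O./X./../.X
[OX/X./../..] O move#2: (1,1):+0/OX/XO/../..*, (2,0):+0/OX/X./O./.., (2,1):+0/OX/X./.O/.., (3,0):+0/OX/X./../O., (3,1):+0/OX/X./../.O
[OX/XO/../..] X move#3: (2,0):+0/OX/XO/X./..*, (2,1):+0/OX/XO/.X/.., (3,0):+0/OX/XO/../X., (3,1):+0/OX/XO/../.X
[OX/XO/X./..] O move#4: (2,1):-1/OX/XO/XO/.., (3,0):+0/OX/XO/X./O.*, (3,1):-1/OX/XO/X./.O
[OX/XO/X./O.] X move#5: (2,1):+0/OX/XO/XX/O.*, (3,1):+0/OX/XO/X./OX
[OX/XO/XX/O.] O move#6: (3,1):+0/OX/XO/XX/OO*
[OX/XO/XX/OO] end (terminal +0, X#7); searched O./X./../.. to 6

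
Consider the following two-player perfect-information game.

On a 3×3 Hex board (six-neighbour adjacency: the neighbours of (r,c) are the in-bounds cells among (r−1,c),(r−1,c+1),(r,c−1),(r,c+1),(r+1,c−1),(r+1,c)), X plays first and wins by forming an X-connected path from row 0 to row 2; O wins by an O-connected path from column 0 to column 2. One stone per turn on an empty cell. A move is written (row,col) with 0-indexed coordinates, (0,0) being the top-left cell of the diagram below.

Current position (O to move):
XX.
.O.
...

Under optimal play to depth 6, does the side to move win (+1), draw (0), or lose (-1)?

[XX./.O./...] O move#1: (0,2):+1/XXO/.O./...*, (1,0):+1/XX./OO./..., (1,2):+1/XX./.OO/..., (2,0):+1/XX./.O./O.., (2,1):+1/XX./.O./.O., (2,2):+1/XX./.O./..O
[XXO/.O./...] X move#2: (1,0):-1/XXO/XO./...*, (1,2):-1/XXO/.OX/..., (2,0):-1/XXO/.O./X.., (2,1):-1/XXO/.O./.X., (2,2):-1/XXO/.O./..X
[XXO/XO./...] O move#3: (1,2):-1/XXO/XOO/..., (2,0):+1/XXO/XO./O..*, (2,1):-1/XXO/XO./.O., (2,2):-1/XXO/XO./..O
[XXO/XO./O..] end (terminal -1, X#4); searched XX./.O./... to 6

value(XX./.O./..., O) = +1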